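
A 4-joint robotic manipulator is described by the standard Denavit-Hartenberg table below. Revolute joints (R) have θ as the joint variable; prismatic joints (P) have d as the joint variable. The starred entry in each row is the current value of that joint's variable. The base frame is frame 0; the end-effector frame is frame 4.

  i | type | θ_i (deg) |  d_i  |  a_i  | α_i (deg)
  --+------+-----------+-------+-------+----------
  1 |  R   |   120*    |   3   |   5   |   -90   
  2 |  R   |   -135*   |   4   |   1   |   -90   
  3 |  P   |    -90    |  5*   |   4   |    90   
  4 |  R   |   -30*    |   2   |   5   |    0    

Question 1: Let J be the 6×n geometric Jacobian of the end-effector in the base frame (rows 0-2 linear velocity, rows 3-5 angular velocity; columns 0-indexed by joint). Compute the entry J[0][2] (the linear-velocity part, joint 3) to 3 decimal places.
prismatic axis z_2 = (-0.3536,0.6124,0.7071)
J_v[:, 2] = z_2; J_ω[:, 2] = (0,0,0)
entry J[0][2] = -0.3536

-0.354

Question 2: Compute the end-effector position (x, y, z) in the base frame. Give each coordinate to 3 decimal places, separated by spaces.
after link 1: o_1 = (-2.5000, 4.3301, 3.0000)
after link 2: o_2 = (-5.6105, 1.7178, 3.7071)
after link 3: o_3 = (-10.8424, 2.7796, 7.2426)
after link 4: o_4 = (-14.4156, 0.3084, 4.0607)

-14.416 0.308 4.061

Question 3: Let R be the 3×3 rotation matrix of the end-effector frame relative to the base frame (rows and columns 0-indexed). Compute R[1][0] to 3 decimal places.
-0.739

End-effector x-axis (col 0 of R) = (-0.5732,-0.7392,-0.3536)
R[1][0] = -0.7392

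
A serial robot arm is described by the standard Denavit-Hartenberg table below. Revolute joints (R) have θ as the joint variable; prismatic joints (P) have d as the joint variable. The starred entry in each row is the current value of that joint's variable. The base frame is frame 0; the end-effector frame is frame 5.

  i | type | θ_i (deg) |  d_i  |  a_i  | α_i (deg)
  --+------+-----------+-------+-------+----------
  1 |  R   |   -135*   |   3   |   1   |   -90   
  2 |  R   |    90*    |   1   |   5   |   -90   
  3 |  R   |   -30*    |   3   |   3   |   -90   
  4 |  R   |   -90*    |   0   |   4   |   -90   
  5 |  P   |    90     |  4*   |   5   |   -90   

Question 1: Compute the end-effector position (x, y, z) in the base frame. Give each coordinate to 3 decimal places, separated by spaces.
10.486 -2.001 -5.562

after link 1: o_1 = (-0.7071, -0.7071, 3.0000)
after link 2: o_2 = (0.0000, -1.4142, -2.0000)
after link 3: o_3 = (3.1820, -0.3536, -4.5981)
after link 4: o_4 = (6.0104, 2.4749, -4.5981)
after link 5: o_5 = (10.4865, -2.0012, -5.5622)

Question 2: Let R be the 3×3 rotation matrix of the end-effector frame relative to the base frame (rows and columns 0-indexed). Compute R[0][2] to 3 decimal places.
End-effector z-axis (col 2 of R) = (-0.7071,-0.7071,0.0000)
R[0][2] = -0.7071

-0.707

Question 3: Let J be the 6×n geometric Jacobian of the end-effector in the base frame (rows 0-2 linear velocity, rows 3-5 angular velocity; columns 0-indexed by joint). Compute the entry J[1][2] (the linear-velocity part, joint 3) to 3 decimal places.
2.519

axis z_2 = (0.7071,0.7071,-0.0000); lever o_n−o_2 = (10.4865,-0.5870,-3.5622)
cross product → J_v[:, 2] = (-2.5188,2.5188,-7.8301)
J_ω[:, 2] = z_2
entry J[1][2] = 2.5188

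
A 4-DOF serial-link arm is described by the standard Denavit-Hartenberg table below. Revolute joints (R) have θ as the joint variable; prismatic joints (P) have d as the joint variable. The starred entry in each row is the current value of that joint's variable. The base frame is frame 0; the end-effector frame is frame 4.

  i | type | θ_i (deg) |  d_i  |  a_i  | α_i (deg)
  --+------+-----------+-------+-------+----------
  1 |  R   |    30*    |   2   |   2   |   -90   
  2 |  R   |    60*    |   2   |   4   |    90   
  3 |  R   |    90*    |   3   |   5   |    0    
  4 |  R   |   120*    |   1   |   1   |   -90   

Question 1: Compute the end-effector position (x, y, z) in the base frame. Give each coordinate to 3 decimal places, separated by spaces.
after link 1: o_1 = (1.7321, 1.0000, 2.0000)
after link 2: o_2 = (2.4641, 3.7321, -1.4641)
after link 3: o_3 = (2.2141, 9.3612, 0.0359)
after link 4: o_4 = (2.8391, 9.1447, 1.2859)

2.839 9.145 1.286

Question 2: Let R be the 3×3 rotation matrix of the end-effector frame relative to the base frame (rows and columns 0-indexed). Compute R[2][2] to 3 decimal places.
End-effector z-axis (col 2 of R) = (0.6495,-0.6250,-0.4330)
R[2][2] = -0.4330

-0.433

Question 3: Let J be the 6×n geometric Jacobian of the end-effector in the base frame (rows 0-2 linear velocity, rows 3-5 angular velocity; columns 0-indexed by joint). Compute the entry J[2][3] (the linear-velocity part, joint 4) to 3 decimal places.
-0.433

axis z_3 = (0.7500,0.4330,0.5000); lever o_n−o_3 = (0.6250,-0.2165,1.2500)
cross product → J_v[:, 3] = (0.6495,-0.6250,-0.4330)
J_ω[:, 3] = z_3
entry J[2][3] = -0.4330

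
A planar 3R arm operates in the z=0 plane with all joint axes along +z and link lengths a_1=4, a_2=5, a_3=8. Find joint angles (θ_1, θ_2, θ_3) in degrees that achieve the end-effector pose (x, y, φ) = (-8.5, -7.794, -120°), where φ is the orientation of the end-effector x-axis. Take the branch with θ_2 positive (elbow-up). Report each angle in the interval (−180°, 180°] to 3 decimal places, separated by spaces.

wrist centre = target − a_3·(cos φ, sin φ) = (-4.5000, -0.8658)
cos θ_2 = (20.9996−4²−5²)/(2·4·5) = -0.5000; θ_2 = 120.0007° (elbow-up)
β = atan2(-0.8658,-4.5000) = -169.1094°; ψ = atan2(4.3301,1.5000) = 70.8939°
θ_1 = β − ψ = -240.0033°
θ_3 = φ − θ_1 − θ_2 = 0.0026° (wrapped to (-180°,180°])

119.997 120.001 0.003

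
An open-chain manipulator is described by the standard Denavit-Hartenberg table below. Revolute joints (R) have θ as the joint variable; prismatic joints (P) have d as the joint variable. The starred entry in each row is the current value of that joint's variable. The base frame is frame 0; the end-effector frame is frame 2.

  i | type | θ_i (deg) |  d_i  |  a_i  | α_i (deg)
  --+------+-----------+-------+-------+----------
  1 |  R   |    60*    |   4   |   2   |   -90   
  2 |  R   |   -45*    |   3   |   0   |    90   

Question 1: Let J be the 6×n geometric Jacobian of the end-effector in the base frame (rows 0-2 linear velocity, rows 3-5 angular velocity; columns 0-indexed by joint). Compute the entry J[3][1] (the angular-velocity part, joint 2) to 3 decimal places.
-0.866

axis z_1 = (-0.8660,0.5000,0.0000); lever o_n−o_1 = (-2.5981,1.5000,0.0000)
cross product → J_v[:, 1] = (-0.0000,-0.0000,0.0000)
J_ω[:, 1] = z_1
entry J[3][1] = -0.8660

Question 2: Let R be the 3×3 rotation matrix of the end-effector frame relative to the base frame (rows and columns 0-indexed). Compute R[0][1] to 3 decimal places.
-0.866

End-effector y-axis (col 1 of R) = (-0.8660,0.5000,0.0000)
R[0][1] = -0.8660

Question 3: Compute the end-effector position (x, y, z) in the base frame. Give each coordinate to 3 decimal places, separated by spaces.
after link 1: o_1 = (1.0000, 1.7321, 4.0000)
after link 2: o_2 = (-1.5981, 3.2321, 4.0000)

-1.598 3.232 4.000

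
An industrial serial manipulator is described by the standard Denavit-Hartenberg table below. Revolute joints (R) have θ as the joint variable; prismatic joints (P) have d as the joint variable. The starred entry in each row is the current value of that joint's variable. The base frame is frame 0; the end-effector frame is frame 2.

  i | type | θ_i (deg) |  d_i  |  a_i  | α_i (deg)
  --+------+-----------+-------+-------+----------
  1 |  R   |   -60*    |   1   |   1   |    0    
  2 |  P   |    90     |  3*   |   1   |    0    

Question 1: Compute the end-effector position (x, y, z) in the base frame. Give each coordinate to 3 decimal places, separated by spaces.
after link 1: o_1 = (0.5000, -0.8660, 1.0000)
after link 2: o_2 = (1.3660, -0.3660, 4.0000)

1.366 -0.366 4.000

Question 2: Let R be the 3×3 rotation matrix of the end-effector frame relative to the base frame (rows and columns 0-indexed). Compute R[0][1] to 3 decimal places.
End-effector y-axis (col 1 of R) = (-0.5000,0.8660,0.0000)
R[0][1] = -0.5000

-0.500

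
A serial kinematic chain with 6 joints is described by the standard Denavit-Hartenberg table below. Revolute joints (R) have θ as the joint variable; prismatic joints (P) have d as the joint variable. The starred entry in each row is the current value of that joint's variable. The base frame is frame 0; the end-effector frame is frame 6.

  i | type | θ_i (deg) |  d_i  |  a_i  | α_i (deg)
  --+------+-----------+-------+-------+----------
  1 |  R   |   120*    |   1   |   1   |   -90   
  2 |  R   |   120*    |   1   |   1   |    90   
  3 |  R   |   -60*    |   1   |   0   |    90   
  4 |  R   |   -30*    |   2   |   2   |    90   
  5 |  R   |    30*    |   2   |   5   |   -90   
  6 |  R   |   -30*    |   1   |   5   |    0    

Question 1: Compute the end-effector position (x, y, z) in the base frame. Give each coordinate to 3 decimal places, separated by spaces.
after link 1: o_1 = (-0.5000, 0.8660, 1.0000)
after link 2: o_2 = (-1.1160, -0.0670, 0.1340)
after link 3: o_3 = (-1.5490, 0.6830, -0.3660)
after link 4: o_4 = (0.8325, 1.5580, 0.8840)
after link 5: o_5 = (5.4675, 0.7931, 3.5167)
after link 6: o_6 = (9.1340, 0.1837, 7.0076)

9.134 0.184 7.008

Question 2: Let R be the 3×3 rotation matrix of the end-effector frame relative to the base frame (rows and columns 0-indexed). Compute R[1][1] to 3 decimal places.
0.731

End-effector y-axis (col 1 of R) = (0.5301,0.7313,-0.4291)
R[1][1] = 0.7313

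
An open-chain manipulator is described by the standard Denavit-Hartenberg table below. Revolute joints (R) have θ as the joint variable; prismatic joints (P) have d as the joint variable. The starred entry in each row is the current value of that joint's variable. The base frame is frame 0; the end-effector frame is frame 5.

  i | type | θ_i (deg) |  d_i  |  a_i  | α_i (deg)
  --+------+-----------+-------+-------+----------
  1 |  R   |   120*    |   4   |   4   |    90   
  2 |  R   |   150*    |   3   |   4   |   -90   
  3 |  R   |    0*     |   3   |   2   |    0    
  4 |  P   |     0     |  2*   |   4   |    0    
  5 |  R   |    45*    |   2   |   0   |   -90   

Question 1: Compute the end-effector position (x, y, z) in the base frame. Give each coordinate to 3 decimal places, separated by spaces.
after link 1: o_1 = (-2.0000, 3.4641, 4.0000)
after link 2: o_2 = (2.3301, 1.9641, 6.0000)
after link 3: o_3 = (3.9462, -0.8349, 4.4019)
after link 4: o_4 = (6.1782, -4.7010, 4.6699)
after link 5: o_5 = (6.6782, -5.5670, 2.9378)

6.678 -5.567 2.938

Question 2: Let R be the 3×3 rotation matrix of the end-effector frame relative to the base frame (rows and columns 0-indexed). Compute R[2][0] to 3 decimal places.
0.354

End-effector x-axis (col 0 of R) = (-0.3062,-0.8839,0.3536)
R[2][0] = 0.3536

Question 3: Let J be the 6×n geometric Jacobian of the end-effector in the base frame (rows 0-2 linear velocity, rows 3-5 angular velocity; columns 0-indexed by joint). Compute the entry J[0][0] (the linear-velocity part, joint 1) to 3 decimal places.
axis z_0 = ẑ; lever o_n−o_0 = (6.6782,-5.5670,2.9378)
cross product → J_v[:, 0] = (5.5670,6.6782,-0.0000)
J_ω[:, 0] = z_0
entry J[0][0] = 5.5670

5.567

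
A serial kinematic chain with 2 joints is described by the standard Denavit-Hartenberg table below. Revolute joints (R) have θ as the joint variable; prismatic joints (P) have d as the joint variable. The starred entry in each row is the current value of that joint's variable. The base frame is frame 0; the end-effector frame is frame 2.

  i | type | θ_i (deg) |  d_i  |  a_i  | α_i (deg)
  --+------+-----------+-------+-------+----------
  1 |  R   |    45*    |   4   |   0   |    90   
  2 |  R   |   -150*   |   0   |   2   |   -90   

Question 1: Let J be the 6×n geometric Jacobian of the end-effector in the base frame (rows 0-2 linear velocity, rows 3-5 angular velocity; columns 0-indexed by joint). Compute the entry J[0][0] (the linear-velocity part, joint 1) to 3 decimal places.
axis z_0 = ẑ; lever o_n−o_0 = (-1.2247,-1.2247,3.0000)
cross product → J_v[:, 0] = (1.2247,-1.2247,0.0000)
J_ω[:, 0] = z_0
entry J[0][0] = 1.2247

1.225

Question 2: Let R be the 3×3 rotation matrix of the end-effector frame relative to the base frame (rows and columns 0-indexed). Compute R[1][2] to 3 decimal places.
0.354

End-effector z-axis (col 2 of R) = (0.3536,0.3536,-0.8660)
R[1][2] = 0.3536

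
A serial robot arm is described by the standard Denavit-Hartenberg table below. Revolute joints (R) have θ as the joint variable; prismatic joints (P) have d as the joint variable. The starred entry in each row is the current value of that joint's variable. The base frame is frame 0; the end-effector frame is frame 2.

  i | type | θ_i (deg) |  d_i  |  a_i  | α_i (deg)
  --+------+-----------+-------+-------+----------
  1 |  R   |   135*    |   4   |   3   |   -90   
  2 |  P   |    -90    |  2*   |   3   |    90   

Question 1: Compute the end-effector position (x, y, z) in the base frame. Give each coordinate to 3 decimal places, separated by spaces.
-3.536 0.707 7.000

after link 1: o_1 = (-2.1213, 2.1213, 4.0000)
after link 2: o_2 = (-3.5355, 0.7071, 7.0000)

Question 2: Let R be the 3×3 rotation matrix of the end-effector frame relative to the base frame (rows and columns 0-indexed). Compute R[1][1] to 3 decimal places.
-0.707

End-effector y-axis (col 1 of R) = (-0.7071,-0.7071,0.0000)
R[1][1] = -0.7071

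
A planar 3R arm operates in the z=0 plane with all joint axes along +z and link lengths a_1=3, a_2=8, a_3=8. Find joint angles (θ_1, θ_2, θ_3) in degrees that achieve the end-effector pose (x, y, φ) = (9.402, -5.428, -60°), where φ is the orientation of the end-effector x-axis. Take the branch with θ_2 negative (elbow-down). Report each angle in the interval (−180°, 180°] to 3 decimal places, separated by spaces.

149.997 -149.997 -60.001

wrist centre = target − a_3·(cos φ, sin φ) = (5.4020, 1.5002)
cos θ_2 = (31.4322−3²−8²)/(2·3·8) = -0.8660; θ_2 = -149.9966° (elbow-down)
β = atan2(1.5002,5.4020) = 15.5206°; ψ = atan2(-4.0004,-3.9280) = -134.4764°
θ_1 = β − ψ = 149.9971°
θ_3 = φ − θ_1 − θ_2 = -60.0005° (wrapped to (-180°,180°])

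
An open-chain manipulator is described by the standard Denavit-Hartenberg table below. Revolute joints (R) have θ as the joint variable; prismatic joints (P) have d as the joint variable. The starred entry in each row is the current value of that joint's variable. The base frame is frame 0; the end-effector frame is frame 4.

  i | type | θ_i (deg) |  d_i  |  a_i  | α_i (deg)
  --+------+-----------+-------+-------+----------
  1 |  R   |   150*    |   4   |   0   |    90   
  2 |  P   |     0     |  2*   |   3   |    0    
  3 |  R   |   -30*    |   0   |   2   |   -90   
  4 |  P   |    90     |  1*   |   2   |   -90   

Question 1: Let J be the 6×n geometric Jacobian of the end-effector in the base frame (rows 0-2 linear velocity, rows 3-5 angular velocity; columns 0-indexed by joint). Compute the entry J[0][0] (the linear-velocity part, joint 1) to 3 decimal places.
axis z_0 = ẑ; lever o_n−o_0 = (-4.5311,2.6160,3.8660)
cross product → J_v[:, 0] = (-2.6160,-4.5311,0.0000)
J_ω[:, 0] = z_0
entry J[0][0] = -2.6160

-2.616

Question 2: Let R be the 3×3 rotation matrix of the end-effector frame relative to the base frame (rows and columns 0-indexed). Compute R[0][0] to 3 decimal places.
-0.500

End-effector x-axis (col 0 of R) = (-0.5000,-0.8660,-0.0000)
R[0][0] = -0.5000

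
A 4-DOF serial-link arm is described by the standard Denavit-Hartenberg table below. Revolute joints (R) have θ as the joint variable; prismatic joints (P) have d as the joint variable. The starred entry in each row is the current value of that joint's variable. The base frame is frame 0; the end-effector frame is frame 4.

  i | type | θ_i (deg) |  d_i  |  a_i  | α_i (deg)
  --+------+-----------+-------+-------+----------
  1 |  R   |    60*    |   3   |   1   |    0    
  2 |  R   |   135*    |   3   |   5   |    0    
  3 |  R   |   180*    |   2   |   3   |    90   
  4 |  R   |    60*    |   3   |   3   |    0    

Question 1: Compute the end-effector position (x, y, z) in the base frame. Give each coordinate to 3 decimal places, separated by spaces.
after link 1: o_1 = (0.5000, 0.8660, 3.0000)
after link 2: o_2 = (-4.3296, -0.4281, 6.0000)
after link 3: o_3 = (-1.4319, 0.3484, 8.0000)
after link 4: o_4 = (0.7935, -2.1612, 10.5981)

0.793 -2.161 10.598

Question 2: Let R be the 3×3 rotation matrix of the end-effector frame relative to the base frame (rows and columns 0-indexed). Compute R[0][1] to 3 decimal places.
-0.837

End-effector y-axis (col 1 of R) = (-0.8365,-0.2241,0.5000)
R[0][1] = -0.8365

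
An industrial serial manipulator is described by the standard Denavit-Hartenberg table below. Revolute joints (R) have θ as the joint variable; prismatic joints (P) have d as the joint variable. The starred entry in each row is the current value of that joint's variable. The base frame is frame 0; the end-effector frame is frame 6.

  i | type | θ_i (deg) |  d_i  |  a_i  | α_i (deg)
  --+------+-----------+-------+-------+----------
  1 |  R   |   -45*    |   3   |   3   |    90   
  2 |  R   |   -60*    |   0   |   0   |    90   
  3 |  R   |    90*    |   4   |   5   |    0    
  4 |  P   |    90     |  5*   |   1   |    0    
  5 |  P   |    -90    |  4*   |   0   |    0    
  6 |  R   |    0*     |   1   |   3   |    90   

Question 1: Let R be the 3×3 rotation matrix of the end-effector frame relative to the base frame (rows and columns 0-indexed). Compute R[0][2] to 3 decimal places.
0.354

End-effector z-axis (col 2 of R) = (0.3536,-0.3536,-0.8660)
R[0][2] = 0.3536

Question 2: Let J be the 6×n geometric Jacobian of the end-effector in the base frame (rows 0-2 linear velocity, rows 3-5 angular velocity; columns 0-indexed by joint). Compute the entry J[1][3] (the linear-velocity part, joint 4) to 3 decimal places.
0.612

prismatic axis z_3 = (-0.6124,0.6124,-0.5000)
J_v[:, 3] = z_3; J_ω[:, 3] = (0,0,0)
entry J[1][3] = 0.6124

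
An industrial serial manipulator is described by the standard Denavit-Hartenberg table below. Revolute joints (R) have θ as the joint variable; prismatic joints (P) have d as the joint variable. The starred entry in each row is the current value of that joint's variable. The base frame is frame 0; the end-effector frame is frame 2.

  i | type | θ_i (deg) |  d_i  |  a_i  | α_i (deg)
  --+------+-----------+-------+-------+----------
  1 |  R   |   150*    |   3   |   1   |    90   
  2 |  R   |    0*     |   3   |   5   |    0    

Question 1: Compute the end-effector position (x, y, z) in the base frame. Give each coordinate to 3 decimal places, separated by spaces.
-3.696 5.598 3.000

after link 1: o_1 = (-0.8660, 0.5000, 3.0000)
after link 2: o_2 = (-3.6962, 5.5981, 3.0000)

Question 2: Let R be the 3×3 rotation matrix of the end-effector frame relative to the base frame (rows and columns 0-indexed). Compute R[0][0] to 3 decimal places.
-0.866

End-effector x-axis (col 0 of R) = (-0.8660,0.5000,0.0000)
R[0][0] = -0.8660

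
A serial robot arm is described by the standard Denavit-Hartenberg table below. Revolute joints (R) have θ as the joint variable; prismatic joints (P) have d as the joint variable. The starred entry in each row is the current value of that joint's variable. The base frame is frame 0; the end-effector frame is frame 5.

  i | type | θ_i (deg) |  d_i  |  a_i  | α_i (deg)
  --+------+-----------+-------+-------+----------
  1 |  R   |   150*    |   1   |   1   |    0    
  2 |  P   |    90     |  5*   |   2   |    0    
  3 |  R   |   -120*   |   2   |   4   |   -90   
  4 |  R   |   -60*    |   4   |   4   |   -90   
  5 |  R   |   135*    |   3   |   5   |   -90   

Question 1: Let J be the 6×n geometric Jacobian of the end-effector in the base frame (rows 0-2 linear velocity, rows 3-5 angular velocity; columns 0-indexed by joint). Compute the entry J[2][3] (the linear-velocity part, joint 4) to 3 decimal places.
axis z_3 = (-0.8660,-0.5000,0.0000); lever o_n−o_3 = (-1.8174,2.2189,-1.0978)
cross product → J_v[:, 3] = (0.5489,-0.9507,-2.8303)
J_ω[:, 3] = z_3
entry J[2][3] = -2.8303

-2.830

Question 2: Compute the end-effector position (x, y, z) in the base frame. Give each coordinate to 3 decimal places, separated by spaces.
-5.683 4.451 6.902

after link 1: o_1 = (-0.8660, 0.5000, 1.0000)
after link 2: o_2 = (-1.8660, -1.2321, 6.0000)
after link 3: o_3 = (-3.8660, 2.2321, 8.0000)
after link 4: o_4 = (-8.3301, 1.9641, 11.4641)
after link 5: o_5 = (-5.6834, 4.4509, 6.9022)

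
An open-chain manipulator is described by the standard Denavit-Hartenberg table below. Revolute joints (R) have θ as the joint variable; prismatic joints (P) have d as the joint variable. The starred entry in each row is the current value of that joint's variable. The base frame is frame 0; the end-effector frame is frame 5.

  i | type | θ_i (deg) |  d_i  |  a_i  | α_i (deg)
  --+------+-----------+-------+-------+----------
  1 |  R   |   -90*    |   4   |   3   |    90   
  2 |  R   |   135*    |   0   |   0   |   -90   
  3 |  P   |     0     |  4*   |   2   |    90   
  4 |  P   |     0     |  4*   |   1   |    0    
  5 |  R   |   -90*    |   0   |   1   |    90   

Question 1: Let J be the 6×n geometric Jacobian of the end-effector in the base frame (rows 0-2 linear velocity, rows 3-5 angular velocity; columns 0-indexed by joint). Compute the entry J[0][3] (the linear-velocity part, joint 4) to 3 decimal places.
prismatic axis z_3 = (-1.0000,-0.0000,0.0000)
J_v[:, 3] = z_3; J_ω[:, 3] = (0,0,0)
entry J[0][3] = -1.0000

-1.000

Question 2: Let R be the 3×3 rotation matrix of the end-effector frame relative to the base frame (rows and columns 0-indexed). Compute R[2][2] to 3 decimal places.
End-effector z-axis (col 2 of R) = (-0.0000,-0.7071,-0.7071)
R[2][2] = -0.7071

-0.707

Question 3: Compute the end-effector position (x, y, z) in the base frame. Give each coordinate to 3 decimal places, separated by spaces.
-4.000 1.243 4.000

after link 1: o_1 = (0.0000, -3.0000, 4.0000)
after link 2: o_2 = (0.0000, -3.0000, 4.0000)
after link 3: o_3 = (-0.0000, 1.2426, 2.5858)
after link 4: o_4 = (-4.0000, 1.9497, 3.2929)
after link 5: o_5 = (-4.0000, 1.2426, 4.0000)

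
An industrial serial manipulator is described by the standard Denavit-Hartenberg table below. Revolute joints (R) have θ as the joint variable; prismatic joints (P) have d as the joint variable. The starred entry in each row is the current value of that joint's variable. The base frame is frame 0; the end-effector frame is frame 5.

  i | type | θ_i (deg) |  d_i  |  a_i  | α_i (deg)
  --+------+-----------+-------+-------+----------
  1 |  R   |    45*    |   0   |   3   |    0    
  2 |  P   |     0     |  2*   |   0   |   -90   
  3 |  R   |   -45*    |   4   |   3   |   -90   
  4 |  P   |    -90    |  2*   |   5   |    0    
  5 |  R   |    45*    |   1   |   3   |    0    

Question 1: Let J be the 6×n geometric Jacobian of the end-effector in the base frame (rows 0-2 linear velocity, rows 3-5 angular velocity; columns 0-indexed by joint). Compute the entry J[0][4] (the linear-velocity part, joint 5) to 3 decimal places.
axis z_4 = (0.5000,0.5000,-0.7071); lever o_n−o_4 = (0.0607,3.0607,0.7929)
cross product → J_v[:, 4] = (2.5607,-0.4393,1.5000)
J_ω[:, 4] = z_4
entry J[0][4] = 2.5607

2.561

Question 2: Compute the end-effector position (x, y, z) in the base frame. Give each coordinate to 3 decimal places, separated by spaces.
after link 1: o_1 = (2.1213, 2.1213, 0.0000)
after link 2: o_2 = (2.1213, 2.1213, 2.0000)
after link 3: o_3 = (0.7929, 6.4497, 4.1213)
after link 4: o_4 = (-1.7426, 10.9853, 2.7071)
after link 5: o_5 = (-1.6820, 14.0459, 3.5000)

-1.682 14.046 3.500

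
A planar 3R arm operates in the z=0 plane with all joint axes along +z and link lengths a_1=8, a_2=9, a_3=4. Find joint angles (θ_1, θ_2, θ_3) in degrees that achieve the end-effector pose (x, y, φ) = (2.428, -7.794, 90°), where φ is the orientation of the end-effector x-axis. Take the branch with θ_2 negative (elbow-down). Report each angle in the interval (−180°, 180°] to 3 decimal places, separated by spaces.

-29.999 -90.003 -149.998

wrist centre = target − a_3·(cos φ, sin φ) = (2.4280, -11.7940)
cos θ_2 = (144.9936−8²−9²)/(2·8·9) = -0.0000; θ_2 = -90.0025° (elbow-down)
β = atan2(-11.7940,2.4280) = -78.3672°; ψ = atan2(-9.0000,7.9996) = -48.3679°
θ_1 = β − ψ = -29.9993°
θ_3 = φ − θ_1 − θ_2 = -149.9982° (wrapped to (-180°,180°])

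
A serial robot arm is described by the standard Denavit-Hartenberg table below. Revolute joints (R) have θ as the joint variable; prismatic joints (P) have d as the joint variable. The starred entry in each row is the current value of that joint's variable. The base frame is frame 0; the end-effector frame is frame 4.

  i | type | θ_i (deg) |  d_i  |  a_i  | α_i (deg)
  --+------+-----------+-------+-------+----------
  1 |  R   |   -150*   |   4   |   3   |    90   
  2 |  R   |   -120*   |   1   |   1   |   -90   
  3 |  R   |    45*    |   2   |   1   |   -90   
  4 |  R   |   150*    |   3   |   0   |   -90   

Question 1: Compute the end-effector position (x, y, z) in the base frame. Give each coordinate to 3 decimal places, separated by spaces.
-3.363 -4.053 3.359

after link 1: o_1 = (-2.5981, -1.5000, 4.0000)
after link 2: o_2 = (-2.6651, -0.3840, 3.1340)
after link 3: o_3 = (-3.5053, -1.6856, 1.5216)
after link 4: o_4 = (-3.3632, -4.0530, 3.3587)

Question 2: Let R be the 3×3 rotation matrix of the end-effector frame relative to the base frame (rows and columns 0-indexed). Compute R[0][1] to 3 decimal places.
End-effector y-axis (col 1 of R) = (-0.0474,0.7891,-0.6124)
R[0][1] = -0.0474

-0.047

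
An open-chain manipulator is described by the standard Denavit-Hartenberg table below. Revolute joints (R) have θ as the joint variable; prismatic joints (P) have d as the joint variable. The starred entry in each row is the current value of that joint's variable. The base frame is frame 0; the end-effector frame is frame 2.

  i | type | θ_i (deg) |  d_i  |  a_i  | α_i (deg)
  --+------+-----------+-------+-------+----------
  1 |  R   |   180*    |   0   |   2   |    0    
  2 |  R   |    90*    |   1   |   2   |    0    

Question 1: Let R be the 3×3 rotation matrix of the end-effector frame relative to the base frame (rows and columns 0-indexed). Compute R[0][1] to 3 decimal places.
1.000

End-effector y-axis (col 1 of R) = (1.0000,-0.0000,0.0000)
R[0][1] = 1.0000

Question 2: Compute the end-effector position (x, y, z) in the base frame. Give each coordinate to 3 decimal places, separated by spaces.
-2.000 -2.000 1.000

after link 1: o_1 = (-2.0000, 0.0000, 0.0000)
after link 2: o_2 = (-2.0000, -2.0000, 1.0000)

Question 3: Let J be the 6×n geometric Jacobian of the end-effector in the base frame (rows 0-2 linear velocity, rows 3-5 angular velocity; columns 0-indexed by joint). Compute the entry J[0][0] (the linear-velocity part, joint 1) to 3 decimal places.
2.000

axis z_0 = ẑ; lever o_n−o_0 = (-2.0000,-2.0000,1.0000)
cross product → J_v[:, 0] = (2.0000,-2.0000,0.0000)
J_ω[:, 0] = z_0
entry J[0][0] = 2.0000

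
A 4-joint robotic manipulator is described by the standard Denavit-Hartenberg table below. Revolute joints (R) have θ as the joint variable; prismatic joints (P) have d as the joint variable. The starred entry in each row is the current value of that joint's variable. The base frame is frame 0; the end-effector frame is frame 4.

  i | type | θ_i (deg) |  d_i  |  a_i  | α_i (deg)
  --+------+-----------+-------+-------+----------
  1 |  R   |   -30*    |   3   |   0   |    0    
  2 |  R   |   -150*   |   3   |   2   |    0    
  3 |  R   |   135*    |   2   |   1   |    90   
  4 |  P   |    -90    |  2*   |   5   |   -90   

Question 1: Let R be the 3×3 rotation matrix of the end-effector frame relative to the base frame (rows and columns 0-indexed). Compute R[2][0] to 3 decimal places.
End-effector x-axis (col 0 of R) = (-0.0000,-0.0000,-1.0000)
R[2][0] = -1.0000

-1.000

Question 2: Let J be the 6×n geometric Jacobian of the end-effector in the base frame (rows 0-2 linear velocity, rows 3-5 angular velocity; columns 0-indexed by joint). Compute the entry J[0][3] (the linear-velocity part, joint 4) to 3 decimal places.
-0.707

prismatic axis z_3 = (-0.7071,-0.7071,0.0000)
J_v[:, 3] = z_3; J_ω[:, 3] = (0,0,0)
entry J[0][3] = -0.7071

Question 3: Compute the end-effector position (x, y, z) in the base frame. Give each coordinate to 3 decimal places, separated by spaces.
after link 1: o_1 = (0.0000, 0.0000, 3.0000)
after link 2: o_2 = (-2.0000, 0.0000, 6.0000)
after link 3: o_3 = (-1.2929, -0.7071, 8.0000)
after link 4: o_4 = (-2.7071, -2.1213, 3.0000)

-2.707 -2.121 3.000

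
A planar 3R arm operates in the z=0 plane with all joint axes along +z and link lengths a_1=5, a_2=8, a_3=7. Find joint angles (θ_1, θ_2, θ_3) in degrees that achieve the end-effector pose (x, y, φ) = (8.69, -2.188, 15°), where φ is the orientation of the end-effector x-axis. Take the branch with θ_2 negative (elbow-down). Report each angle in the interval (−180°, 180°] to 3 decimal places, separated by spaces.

51.480 -150.001 113.521

wrist centre = target − a_3·(cos φ, sin φ) = (1.9285, -3.9997)
cos θ_2 = (19.7171−5²−8²)/(2·5·8) = -0.8660; θ_2 = -150.0013° (elbow-down)
β = atan2(-3.9997,1.9285) = -64.2584°; ψ = atan2(-3.9998,-1.9283) = -115.7384°
θ_1 = β − ψ = 51.4800°
θ_3 = φ − θ_1 − θ_2 = 113.5213° (wrapped to (-180°,180°])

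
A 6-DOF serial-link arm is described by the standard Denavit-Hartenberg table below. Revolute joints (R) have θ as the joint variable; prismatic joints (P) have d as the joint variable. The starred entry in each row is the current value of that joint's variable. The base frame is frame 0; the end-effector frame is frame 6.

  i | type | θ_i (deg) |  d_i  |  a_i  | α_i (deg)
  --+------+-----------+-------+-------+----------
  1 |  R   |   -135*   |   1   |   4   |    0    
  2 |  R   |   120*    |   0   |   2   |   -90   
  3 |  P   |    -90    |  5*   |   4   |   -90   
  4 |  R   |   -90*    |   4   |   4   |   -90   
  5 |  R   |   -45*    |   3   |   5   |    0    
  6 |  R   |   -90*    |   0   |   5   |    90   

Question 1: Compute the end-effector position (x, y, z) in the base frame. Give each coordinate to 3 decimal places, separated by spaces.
after link 1: o_1 = (-2.8284, -2.8284, 1.0000)
after link 2: o_2 = (-0.8966, -3.3461, 1.0000)
after link 3: o_3 = (0.3975, 1.4836, 5.0000)
after link 4: o_4 = (5.2965, 4.3120, 5.0000)
after link 5: o_5 = (9.6266, 6.8120, 8.0000)
after link 6: o_6 = (12.1266, 2.4819, 8.0000)

12.127 2.482 8.000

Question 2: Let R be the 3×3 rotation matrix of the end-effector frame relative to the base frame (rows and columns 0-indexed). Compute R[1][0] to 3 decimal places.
-0.866

End-effector x-axis (col 0 of R) = (0.5000,-0.8660,-0.0000)
R[1][0] = -0.8660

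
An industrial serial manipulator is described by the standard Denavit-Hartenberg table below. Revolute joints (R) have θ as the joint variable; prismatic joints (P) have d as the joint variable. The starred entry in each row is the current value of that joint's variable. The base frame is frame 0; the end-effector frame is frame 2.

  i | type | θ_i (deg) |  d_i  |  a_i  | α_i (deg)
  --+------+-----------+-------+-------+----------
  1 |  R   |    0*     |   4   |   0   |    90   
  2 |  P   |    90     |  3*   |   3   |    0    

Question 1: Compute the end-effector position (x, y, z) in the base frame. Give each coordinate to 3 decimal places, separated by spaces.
0.000 -3.000 7.000

after link 1: o_1 = (0.0000, 0.0000, 4.0000)
after link 2: o_2 = (0.0000, -3.0000, 7.0000)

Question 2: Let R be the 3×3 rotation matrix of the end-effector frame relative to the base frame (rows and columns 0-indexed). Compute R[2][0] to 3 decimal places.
1.000

End-effector x-axis (col 0 of R) = (0.0000,0.0000,1.0000)
R[2][0] = 1.0000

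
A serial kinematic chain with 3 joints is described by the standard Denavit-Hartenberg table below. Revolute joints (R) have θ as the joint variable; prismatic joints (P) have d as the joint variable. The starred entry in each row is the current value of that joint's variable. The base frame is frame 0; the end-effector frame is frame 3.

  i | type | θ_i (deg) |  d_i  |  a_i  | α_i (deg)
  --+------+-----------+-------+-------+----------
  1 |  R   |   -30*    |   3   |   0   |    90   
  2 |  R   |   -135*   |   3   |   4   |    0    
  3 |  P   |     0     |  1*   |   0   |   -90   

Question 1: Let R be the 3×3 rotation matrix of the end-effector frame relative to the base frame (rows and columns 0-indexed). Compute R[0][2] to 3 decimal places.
End-effector z-axis (col 2 of R) = (0.6124,-0.3536,-0.7071)
R[0][2] = 0.6124

0.612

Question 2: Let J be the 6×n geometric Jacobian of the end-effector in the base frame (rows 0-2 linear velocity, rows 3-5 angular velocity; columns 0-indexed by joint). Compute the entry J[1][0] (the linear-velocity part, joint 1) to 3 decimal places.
axis z_0 = ẑ; lever o_n−o_0 = (-4.4495,-2.0499,0.1716)
cross product → J_v[:, 0] = (2.0499,-4.4495,0.0000)
J_ω[:, 0] = z_0
entry J[1][0] = -4.4495

-4.449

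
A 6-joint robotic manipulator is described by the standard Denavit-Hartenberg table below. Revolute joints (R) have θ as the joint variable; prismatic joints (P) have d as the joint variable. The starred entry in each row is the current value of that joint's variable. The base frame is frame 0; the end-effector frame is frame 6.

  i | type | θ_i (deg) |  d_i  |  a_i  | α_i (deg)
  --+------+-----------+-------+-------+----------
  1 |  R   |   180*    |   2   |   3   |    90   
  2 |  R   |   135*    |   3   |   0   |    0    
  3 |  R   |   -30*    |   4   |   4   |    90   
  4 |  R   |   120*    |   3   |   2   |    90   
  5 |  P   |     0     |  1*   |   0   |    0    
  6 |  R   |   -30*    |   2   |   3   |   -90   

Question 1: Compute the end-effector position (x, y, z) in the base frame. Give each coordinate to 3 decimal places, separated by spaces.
-3.336 12.482 6.541

after link 1: o_1 = (-3.0000, 0.0000, 2.0000)
after link 2: o_2 = (-3.0000, 3.0000, 2.0000)
after link 3: o_3 = (-1.9647, 7.0000, 5.8637)
after link 4: o_4 = (-5.1213, 8.7321, 5.6742)
after link 5: o_5 = (-4.8972, 9.2321, 6.5108)
after link 6: o_6 = (-3.3362, 12.4821, 6.5408)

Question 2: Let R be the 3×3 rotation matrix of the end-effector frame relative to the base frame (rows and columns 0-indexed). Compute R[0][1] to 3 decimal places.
-0.224

End-effector y-axis (col 1 of R) = (-0.2241,-0.5000,-0.8365)
R[0][1] = -0.2241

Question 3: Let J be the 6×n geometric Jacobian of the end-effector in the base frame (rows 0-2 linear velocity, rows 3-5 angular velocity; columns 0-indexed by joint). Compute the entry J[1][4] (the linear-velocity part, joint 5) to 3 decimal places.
prismatic axis z_4 = (0.2241,0.5000,0.8365)
J_v[:, 4] = z_4; J_ω[:, 4] = (0,0,0)
entry J[1][4] = 0.5000

0.500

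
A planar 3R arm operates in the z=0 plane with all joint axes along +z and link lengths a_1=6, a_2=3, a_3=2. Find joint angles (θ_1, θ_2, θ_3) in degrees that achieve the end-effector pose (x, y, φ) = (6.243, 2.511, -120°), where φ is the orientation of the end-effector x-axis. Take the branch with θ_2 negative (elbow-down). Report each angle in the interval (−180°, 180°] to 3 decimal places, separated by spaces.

44.995 -44.980 -120.015

wrist centre = target − a_3·(cos φ, sin φ) = (7.2430, 4.2431)
cos θ_2 = (70.4645−6²−3²)/(2·6·3) = 0.7073; θ_2 = -44.9804° (elbow-down)
β = atan2(4.2431,7.2430) = 30.3624°; ψ = atan2(-2.1206,8.1220) = -14.6328°
θ_1 = β − ψ = 44.9951°
θ_3 = φ − θ_1 − θ_2 = -120.0147° (wrapped to (-180°,180°])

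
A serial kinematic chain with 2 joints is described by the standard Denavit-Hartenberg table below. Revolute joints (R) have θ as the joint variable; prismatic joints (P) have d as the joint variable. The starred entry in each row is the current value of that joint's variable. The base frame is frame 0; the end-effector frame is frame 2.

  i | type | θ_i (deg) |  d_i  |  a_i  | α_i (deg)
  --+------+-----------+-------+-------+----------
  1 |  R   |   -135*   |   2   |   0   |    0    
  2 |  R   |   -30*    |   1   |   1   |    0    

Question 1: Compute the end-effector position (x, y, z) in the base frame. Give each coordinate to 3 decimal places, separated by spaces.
-0.966 -0.259 3.000

after link 1: o_1 = (0.0000, 0.0000, 2.0000)
after link 2: o_2 = (-0.9659, -0.2588, 3.0000)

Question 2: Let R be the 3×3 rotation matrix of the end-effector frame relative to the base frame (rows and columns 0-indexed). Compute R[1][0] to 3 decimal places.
End-effector x-axis (col 0 of R) = (-0.9659,-0.2588,0.0000)
R[1][0] = -0.2588

-0.259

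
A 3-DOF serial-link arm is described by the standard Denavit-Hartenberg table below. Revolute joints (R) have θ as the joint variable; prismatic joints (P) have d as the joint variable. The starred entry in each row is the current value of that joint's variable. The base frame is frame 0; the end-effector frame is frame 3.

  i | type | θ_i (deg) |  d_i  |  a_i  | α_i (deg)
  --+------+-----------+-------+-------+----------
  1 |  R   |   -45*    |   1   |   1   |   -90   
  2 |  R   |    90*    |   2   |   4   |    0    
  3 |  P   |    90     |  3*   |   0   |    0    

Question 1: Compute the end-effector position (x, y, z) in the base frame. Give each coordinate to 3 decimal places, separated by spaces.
after link 1: o_1 = (0.7071, -0.7071, 1.0000)
after link 2: o_2 = (2.1213, 0.7071, -3.0000)
after link 3: o_3 = (4.2426, 2.8284, -3.0000)

4.243 2.828 -3.000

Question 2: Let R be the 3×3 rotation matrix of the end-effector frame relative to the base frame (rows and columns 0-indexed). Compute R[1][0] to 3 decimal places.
End-effector x-axis (col 0 of R) = (-0.7071,0.7071,-0.0000)
R[1][0] = 0.7071

0.707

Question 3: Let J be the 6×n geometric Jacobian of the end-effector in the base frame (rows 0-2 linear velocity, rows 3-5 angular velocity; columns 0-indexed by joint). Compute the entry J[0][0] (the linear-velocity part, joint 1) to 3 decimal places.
axis z_0 = ẑ; lever o_n−o_0 = (4.2426,2.8284,-3.0000)
cross product → J_v[:, 0] = (-2.8284,4.2426,0.0000)
J_ω[:, 0] = z_0
entry J[0][0] = -2.8284

-2.828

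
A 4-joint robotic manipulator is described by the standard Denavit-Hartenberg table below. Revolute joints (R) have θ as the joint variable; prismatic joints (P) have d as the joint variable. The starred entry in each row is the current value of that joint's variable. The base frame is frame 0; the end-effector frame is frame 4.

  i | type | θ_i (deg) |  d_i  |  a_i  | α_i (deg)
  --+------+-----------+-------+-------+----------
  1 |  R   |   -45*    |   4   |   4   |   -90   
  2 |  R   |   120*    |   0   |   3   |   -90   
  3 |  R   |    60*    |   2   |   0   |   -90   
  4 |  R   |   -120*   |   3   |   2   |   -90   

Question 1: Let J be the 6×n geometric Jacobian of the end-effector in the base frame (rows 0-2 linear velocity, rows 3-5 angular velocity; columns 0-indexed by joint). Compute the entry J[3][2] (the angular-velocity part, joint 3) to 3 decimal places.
axis z_2 = (-0.6124,0.6124,0.5000); lever o_n−o_2 = (-1.6384,0.7418,4.5490)
cross product → J_v[:, 2] = (2.4148,1.9665,0.5490)
J_ω[:, 2] = z_2
entry J[3][2] = -0.6124

-0.612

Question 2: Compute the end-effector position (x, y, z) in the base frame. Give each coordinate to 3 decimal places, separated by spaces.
0.129 -1.026 5.951

after link 1: o_1 = (2.8284, -2.8284, 4.0000)
after link 2: o_2 = (1.7678, -1.7678, 1.4019)
after link 3: o_3 = (0.5430, -0.5430, 2.4019)
after link 4: o_4 = (0.1294, -1.0260, 5.9510)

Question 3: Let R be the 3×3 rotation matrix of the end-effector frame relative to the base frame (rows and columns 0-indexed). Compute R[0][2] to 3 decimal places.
-0.990

End-effector z-axis (col 2 of R) = (-0.9896,-0.0711,-0.1250)
R[0][2] = -0.9896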